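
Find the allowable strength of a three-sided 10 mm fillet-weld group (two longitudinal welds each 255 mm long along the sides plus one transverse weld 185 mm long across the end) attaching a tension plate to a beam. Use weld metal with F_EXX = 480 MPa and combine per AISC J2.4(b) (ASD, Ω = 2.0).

R_n/Ω ≈ 724 kN

t_e = 0.707 × 10 = 7.07 mm.
R_nwl = 0.6 × 480 × 7.07 × 510 × 10⁻³ = 1038 kN (longitudinal, 2 welds).
R_nwt = 0.6 × 480 × 7.07 × 185 × 10⁻³ = 376.7 kN (transverse, base value).
(i) R_nwl + R_nwt = 1415 kN; (ii) 0.85 R_nwl + 1.5 R_nwt = 1448 kN.
R_n = max = 1448 kN [governs: (ii)]; R_n/Ω = 723.9 kN.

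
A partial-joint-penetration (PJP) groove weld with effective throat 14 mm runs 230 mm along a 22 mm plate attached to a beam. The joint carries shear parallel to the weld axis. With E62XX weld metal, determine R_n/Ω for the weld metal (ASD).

R_n/Ω ≈ 599 kN

E62XX → F_EXX = 620 MPa.
Effective throat (given) t_e = 14 mm.
A_we = 14 × 230 = 3220 mm².
F_nw = 0.6 F_EXX = 372 MPa.
R_n/Ω = (372 × 3220) / 2.0 × 10⁻³ = 598.9 kN.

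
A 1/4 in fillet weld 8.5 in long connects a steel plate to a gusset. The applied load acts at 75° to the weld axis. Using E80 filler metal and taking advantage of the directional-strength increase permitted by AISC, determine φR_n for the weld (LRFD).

E80XX → F_EXX = 80 ksi.
t_e = 0.707 × 0.25 = 0.1767 in; A_we = 0.1767 × 8.5 = 1.502 in².
Directional factor: 1.0 + 0.5 sin^1.5(75°) = 1.475.
F_nw = 0.6 × 80 × 1.475 = 70.78 ksi.
φR_n = 0.75 × 70.78 × 1.502 = 79.76 kip.

φR_n ≈ 79.8 kip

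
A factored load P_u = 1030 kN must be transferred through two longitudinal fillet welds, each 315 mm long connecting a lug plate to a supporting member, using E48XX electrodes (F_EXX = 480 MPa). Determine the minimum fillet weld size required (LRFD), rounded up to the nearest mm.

Total weld length L = 630 mm.
Required throat t_e = P_u / (φ × 0.6 F_EXX × L) = 1030 / (0.75 × 0.6 × 480 × 630 × 10⁻³) = 7.569 mm.
Required leg w = t_e / 0.707 = 10.71 mm → use 11 mm.

w = 11 mm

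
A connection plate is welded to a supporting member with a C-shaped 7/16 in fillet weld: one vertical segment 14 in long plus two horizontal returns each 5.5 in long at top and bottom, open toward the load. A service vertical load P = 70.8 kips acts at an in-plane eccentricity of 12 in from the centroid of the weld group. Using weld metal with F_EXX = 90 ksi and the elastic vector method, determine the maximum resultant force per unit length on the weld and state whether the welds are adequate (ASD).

f_max ≈ 10.1 kip/in; NOT adequate

Total weld length L_w = 25 in. Treat welds as unit-width lines.
Centroid: x̄ = 2×5.5×2.75 / 25 = 1.21 in from the vertical weld.
Polar moment about centroid: J = I_x + I_y = [14³/12 + 2×5.5×7²] + [14×1.21² + 2(5.5³/12 + 5.5×1.54²)] = 842 in³.
Direct shear f_v = P/L_w = 70.8 / 25 = 2.832 kip/in (vertical).
Torsion M = P·e = 70.8 × 12 = 849.6 kip·in.
Critical point at (x, y) = (4.29, 7) from centroid. f_tx = M·y/J = 7.063 kip/in; f_ty = M·x/J = 4.329 kip/in.
Resultant f_max = √[f_tx² + (f_v + f_ty)²] = √[7.063² + (2.832 + 4.329)²] = 10.06 kip/in.
Capacity per unit length: r_n/Ω = (1/2.0) × 0.6 × 90 × (0.707 × 0.4375) = 8.351 kip/in.
10.06 > 8.351 → NOT adequate.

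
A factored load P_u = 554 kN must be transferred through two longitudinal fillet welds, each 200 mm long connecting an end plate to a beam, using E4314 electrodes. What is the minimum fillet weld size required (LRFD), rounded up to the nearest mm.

E43XX → F_EXX = 430 MPa.
Total weld length L = 400 mm.
Required throat t_e = P_u / (φ × 0.6 F_EXX × L) = 554 / (0.75 × 0.6 × 430 × 400 × 10⁻³) = 7.158 mm.
Required leg w = t_e / 0.707 = 10.12 mm → use 11 mm.

w = 11 mm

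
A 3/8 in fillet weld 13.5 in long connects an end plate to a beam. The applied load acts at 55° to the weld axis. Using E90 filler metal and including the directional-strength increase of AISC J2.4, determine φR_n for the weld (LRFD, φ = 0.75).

φR_n ≈ 199 kip

E90XX → F_EXX = 90 ksi.
t_e = 0.707 × 0.375 = 0.2651 in; A_we = 0.2651 × 13.5 = 3.579 in².
Directional factor: 1.0 + 0.5 sin^1.5(55°) = 1.371.
F_nw = 0.6 × 90 × 1.371 = 74.02 ksi.
φR_n = 0.75 × 74.02 × 3.579 = 198.7 kip.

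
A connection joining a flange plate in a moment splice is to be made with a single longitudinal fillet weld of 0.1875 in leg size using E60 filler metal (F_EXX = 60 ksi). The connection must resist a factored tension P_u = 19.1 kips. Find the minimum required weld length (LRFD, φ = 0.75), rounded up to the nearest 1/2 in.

L = 5.5 in

Throat t_e = 0.707 × 0.1875 = 0.1326 in.
φr_n = 0.75 × 0.6 × 60 × 0.1326 = 3.579 kips/in.
L_req = P_u / φr_n = 19.1 / 3.579 = 5.336 in total.
Round up → use L = 5.5 in.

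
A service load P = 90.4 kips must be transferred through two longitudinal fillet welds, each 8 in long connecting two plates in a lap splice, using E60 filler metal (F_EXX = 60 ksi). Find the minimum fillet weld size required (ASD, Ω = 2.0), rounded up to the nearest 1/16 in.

w = 1/2 in

Total weld length L = 16 in.
Required throat t_e = P × Ω / (0.6 F_EXX × L) = 90.4 × 2.0 / (0.6 × 60 × 16) = 0.3139 in.
Required leg w = t_e / 0.707 = 0.444 in → use 1/2 in.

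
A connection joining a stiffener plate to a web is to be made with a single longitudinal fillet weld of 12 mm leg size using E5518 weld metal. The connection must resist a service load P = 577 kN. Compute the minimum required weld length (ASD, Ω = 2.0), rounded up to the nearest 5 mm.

E55XX → F_EXX = 550 MPa.
Throat t_e = 0.707 × 12 = 8.484 mm.
r_n/Ω = (0.6 × 550 × 8.484) / 2.0 = 1400 N/mm = 1.4 kN/mm.
L_req = P / (r_n/Ω) = 577 / 1.4 = 412.2 mm total.
Round up → use L = 415 mm.

L = 415 mm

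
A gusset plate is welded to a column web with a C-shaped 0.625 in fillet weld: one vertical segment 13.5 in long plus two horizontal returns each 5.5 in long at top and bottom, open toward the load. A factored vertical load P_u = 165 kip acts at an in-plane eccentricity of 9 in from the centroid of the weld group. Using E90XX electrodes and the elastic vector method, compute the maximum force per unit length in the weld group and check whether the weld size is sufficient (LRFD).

E90XX → F_EXX = 90 ksi.
Total weld length L_w = 24.5 in. Treat welds as unit-width lines.
Centroid: x̄ = 2×5.5×2.75 / 24.5 = 1.235 in from the vertical weld.
Polar moment about centroid: J = I_x + I_y = [13.5³/12 + 2×5.5×6.75²] + [13.5×1.235² + 2(5.5³/12 + 5.5×1.515²)] = 779.8 in³.
Direct shear f_v = P/L_w = 165 / 24.5 = 6.735 kip/in (vertical).
Torsion M = P·e = 165 × 9 = 1485 kip·in.
Critical point at (x, y) = (4.265, 6.75) from centroid. f_tx = M·y/J = 12.85 kip/in; f_ty = M·x/J = 8.123 kip/in.
Resultant f_max = √[f_tx² + (f_v + f_ty)²] = √[12.85² + (6.735 + 8.123)²] = 19.65 kip/in.
Capacity per unit length: φr_n = 0.75 × 0.6 × 90 × (0.707 × 0.625) = 17.9 kip/in.
19.65 > 17.9 → NOT adequate.

f_max ≈ 19.6 kip/in; NOT adequate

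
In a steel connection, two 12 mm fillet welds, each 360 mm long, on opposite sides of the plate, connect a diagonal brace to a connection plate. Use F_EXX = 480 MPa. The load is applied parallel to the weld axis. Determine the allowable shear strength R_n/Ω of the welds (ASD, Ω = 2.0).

Effective throat t_e = 0.707 × 12 = 8.484 mm.
Total length L = 720 mm; A_we = 8.484 × 720 = 6108 mm².
F_nw = 0.6 F_EXX = 0.6 × 480 = 288 MPa.
R_n = 288 × 6108 × 10⁻³ = 1759 kN; R_n/Ω = 1759/2.0 = 879.6 kN.

R_n/Ω ≈ 880 kN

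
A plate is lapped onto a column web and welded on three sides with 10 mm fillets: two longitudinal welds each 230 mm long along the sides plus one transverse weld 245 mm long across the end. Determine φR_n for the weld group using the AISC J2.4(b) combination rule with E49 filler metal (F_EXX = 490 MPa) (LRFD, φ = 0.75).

t_e = 0.707 × 10 = 7.07 mm.
R_nwl = 0.6 × 490 × 7.07 × 460 × 10⁻³ = 956.1 kN (longitudinal, 2 welds).
R_nwt = 0.6 × 490 × 7.07 × 245 × 10⁻³ = 509.3 kN (transverse, base value).
(i) R_nwl + R_nwt = 1465 kN; (ii) 0.85 R_nwl + 1.5 R_nwt = 1577 kN.
R_n = max = 1577 kN [governs: (ii)]; φR_n = 1182 kN.

φR_n ≈ 1180 kN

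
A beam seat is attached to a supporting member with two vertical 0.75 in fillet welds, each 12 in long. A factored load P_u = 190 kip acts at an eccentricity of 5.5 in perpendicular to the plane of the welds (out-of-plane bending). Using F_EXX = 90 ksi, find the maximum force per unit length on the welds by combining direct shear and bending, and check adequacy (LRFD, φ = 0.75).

f_max ≈ 23.2 kip/in; NOT adequate

L_w = 2 × 12 = 24 in; section modulus (unit throat) S = 2 × L²/6 = 48 in².
Direct shear f_v = P/L_w = 190/24 = 7.917 kip/in.
Moment M = P × e = 190 × 5.5 = 1045 kip·in; bending f_b = M/S = 21.77 kip/in.
f_max = √(f_v² + f_b²) = √(7.917² + 21.77²) = 23.17 kip/in.
φr_n = 0.75 × 0.6 × 90 × (0.707 × 0.75) = 21.48 kip/in → NOT adequate.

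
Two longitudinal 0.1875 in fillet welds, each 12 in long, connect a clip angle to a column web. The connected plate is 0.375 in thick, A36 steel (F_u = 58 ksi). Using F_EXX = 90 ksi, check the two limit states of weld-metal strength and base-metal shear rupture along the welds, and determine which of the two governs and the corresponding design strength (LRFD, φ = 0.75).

t_e = 0.707 × 0.1875 = 0.1326 in; L = 24 in.
Weld metal: φR_n = 0.75 × 0.6 × 90 × 0.1326 × 24 = 128.9 kips.
Base metal (shear rupture): φR_n = 0.75 × 0.6 × 58 × 0.375 × 24 = 234.9 kips.
Governing: weld metal.

φR_n ≈ 129 kips (weld metal governs)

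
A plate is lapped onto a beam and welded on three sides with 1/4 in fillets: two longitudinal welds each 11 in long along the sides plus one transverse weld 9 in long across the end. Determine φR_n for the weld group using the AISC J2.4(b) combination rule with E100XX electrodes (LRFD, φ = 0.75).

E100XX → F_EXX = 100 ksi.
t_e = 0.707 × 0.25 = 0.1767 in.
R_nwl = 0.6 × 100 × 0.1767 × 22 = 233.3 kips (longitudinal, 2 welds).
R_nwt = 0.6 × 100 × 0.1767 × 9 = 95.44 kips (transverse, base value).
(i) R_nwl + R_nwt = 328.8 kips; (ii) 0.85 R_nwl + 1.5 R_nwt = 341.5 kips.
R_n = max = 341.5 kips [governs: (ii)]; φR_n = 256.1 kips.

φR_n ≈ 256 kips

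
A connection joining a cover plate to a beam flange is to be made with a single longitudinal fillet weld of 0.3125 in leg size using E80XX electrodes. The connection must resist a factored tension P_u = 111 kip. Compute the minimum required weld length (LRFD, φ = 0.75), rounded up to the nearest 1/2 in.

E80XX → F_EXX = 80 ksi.
Throat t_e = 0.707 × 0.3125 = 0.2209 in.
φr_n = 0.75 × 0.6 × 80 × 0.2209 = 7.954 kip/in.
L_req = P_u / φr_n = 111 / 7.954 = 13.96 in total.
Round up → use L = 14 in.

L = 14 in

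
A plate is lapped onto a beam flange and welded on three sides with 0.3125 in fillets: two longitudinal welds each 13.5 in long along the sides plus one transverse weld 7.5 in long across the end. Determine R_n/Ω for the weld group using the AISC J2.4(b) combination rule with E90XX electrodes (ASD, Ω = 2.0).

E90XX → F_EXX = 90 ksi.
t_e = 0.707 × 0.3125 = 0.2209 in.
R_nwl = 0.6 × 90 × 0.2209 × 27 = 322.1 kips (longitudinal, 2 welds).
R_nwt = 0.6 × 90 × 0.2209 × 7.5 = 89.48 kips (transverse, base value).
(i) R_nwl + R_nwt = 411.6 kips; (ii) 0.85 R_nwl + 1.5 R_nwt = 408 kips.
R_n = max = 411.6 kips [governs: (i)]; R_n/Ω = 205.8 kips.

R_n/Ω ≈ 206 kips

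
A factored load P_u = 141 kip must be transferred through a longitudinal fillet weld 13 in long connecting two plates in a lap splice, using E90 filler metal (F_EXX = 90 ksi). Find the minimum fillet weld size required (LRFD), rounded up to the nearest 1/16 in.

w = 7/16 in

Total weld length L = 13 in.
Required throat t_e = P_u / (φ × 0.6 F_EXX × L) = 141 / (0.75 × 0.6 × 90 × 13) = 0.2678 in.
Required leg w = t_e / 0.707 = 0.3788 in → use 7/16 in.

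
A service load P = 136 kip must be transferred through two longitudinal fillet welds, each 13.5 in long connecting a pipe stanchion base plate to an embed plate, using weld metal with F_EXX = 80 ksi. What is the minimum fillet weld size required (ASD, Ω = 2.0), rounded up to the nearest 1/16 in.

Total weld length L = 27 in.
Required throat t_e = P × Ω / (0.6 F_EXX × L) = 136 × 2.0 / (0.6 × 80 × 27) = 0.2099 in.
Required leg w = t_e / 0.707 = 0.2969 in → use 5/16 in.

w = 5/16 in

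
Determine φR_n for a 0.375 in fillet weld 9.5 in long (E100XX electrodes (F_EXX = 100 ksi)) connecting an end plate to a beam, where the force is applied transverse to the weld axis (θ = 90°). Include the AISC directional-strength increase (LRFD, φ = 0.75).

t_e = 0.707 × 0.375 = 0.2651 in; A_we = 0.2651 × 9.5 = 2.519 in².
Directional factor: 1.0 + 0.5 sin^1.5(90°) = 1.5.
F_nw = 0.6 × 100 × 1.5 = 90 ksi.
φR_n = 0.75 × 90 × 2.519 = 170 kips.

φR_n ≈ 170 kips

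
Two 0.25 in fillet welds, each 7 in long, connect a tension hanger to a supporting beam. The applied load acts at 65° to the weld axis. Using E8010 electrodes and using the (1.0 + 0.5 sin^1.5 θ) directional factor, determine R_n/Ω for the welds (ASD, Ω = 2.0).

R_n/Ω ≈ 85 kips

E80XX → F_EXX = 80 ksi.
t_e = 0.707 × 0.25 = 0.1767 in; A_we = 0.1767 × 14 = 2.474 in².
Directional factor: 1.0 + 0.5 sin^1.5(65°) = 1.431.
F_nw = 0.6 × 80 × 1.431 = 68.71 ksi.
R_n/Ω = (68.71 × 2.474) / 2.0 = 85.01 kips.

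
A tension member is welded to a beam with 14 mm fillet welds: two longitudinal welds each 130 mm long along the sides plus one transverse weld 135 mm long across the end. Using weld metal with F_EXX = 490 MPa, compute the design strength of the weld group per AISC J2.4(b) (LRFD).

t_e = 0.707 × 14 = 9.898 mm.
R_nwl = 0.6 × 490 × 9.898 × 260 × 10⁻³ = 756.6 kN (longitudinal, 2 welds).
R_nwt = 0.6 × 490 × 9.898 × 135 × 10⁻³ = 392.9 kN (transverse, base value).
(i) R_nwl + R_nwt = 1149 kN; (ii) 0.85 R_nwl + 1.5 R_nwt = 1232 kN.
R_n = max = 1232 kN [governs: (ii)]; φR_n = 924.3 kN.

φR_n ≈ 924 kN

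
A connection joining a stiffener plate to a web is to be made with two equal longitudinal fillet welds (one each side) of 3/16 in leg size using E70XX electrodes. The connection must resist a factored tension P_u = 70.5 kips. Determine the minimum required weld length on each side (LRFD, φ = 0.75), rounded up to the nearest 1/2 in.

E70XX → F_EXX = 70 ksi.
Throat t_e = 0.707 × 0.1875 = 0.1326 in.
φr_n = 0.75 × 0.6 × 70 × 0.1326 = 4.176 kips/in.
L_req = P_u / φr_n = 70.5 / 4.176 = 16.88 in total.
Per side: 16.88 / 2 = 8.442 in.
Round up → use L = 8.5 in on each side.

L = 8.5 in on each side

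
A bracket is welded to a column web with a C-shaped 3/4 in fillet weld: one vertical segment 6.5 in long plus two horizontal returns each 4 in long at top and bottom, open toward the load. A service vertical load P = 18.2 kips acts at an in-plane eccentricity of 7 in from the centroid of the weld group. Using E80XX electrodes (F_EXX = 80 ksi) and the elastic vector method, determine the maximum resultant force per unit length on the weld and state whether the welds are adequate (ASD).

Total weld length L_w = 14.5 in. Treat welds as unit-width lines.
Centroid: x̄ = 2×4×2 / 14.5 = 1.103 in from the vertical weld.
Polar moment about centroid: J = I_x + I_y = [6.5³/12 + 2×4×3.25²] + [6.5×1.103² + 2(4³/12 + 4×0.8966²)] = 132.4 in³.
Direct shear f_v = P/L_w = 18.2 / 14.5 = 1.255 kip/in (vertical).
Torsion M = P·e = 18.2 × 7 = 127.4 kip·in.
Critical point at (x, y) = (2.897, 3.25) from centroid. f_tx = M·y/J = 3.127 kip/in; f_ty = M·x/J = 2.787 kip/in.
Resultant f_max = √[f_tx² + (f_v + f_ty)²] = √[3.127² + (1.255 + 2.787)²] = 5.111 kip/in.
Capacity per unit length: r_n/Ω = (1/2.0) × 0.6 × 80 × (0.707 × 0.75) = 12.73 kip/in.
5.111 ≤ 12.73 → adequate.

f_max ≈ 5.11 kip/in; adequate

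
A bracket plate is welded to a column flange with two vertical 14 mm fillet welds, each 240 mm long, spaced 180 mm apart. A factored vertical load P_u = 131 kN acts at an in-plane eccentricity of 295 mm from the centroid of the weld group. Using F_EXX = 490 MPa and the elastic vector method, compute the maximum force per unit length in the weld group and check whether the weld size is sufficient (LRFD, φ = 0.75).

Total weld length L_w = 480 mm. Treat welds as unit-width lines.
Polar moment about centroid: J = 2[d³/12 + d(b/2)²] = 2[240³/12 + 240×90²] = 6192000 mm³.
Direct shear f_v = P/L_w = 131×10³ / 480 = 272.9 N/mm (vertical).
Torsion M = P·e = 131×10³ × 295 = 38645000 N·mm.
Critical point at (x, y) = (90, 120) from centroid. f_tx = M·y/J = 748.9 N/mm; f_ty = M·x/J = 561.7 N/mm.
Resultant f_max = √[f_tx² + (f_v + f_ty)²] = √[748.9² + (272.9 + 561.7)²] = 1121 N/mm.
Capacity per unit length: φr_n = 0.75 × 0.6 × 490 × (0.707 × 14) = 2183 N/mm.
1121 ≤ 2183 → adequate.

f_max ≈ 1120 N/mm; adequate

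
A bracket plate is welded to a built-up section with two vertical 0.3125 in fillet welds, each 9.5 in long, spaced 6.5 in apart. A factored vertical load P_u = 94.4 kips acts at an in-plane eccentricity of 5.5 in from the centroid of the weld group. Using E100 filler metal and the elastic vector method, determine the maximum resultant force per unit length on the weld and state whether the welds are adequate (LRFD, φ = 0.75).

E100XX → F_EXX = 100 ksi.
Total weld length L_w = 19 in. Treat welds as unit-width lines.
Polar moment about centroid: J = 2[d³/12 + d(b/2)²] = 2[9.5³/12 + 9.5×3.25²] = 343.6 in³.
Direct shear f_v = P/L_w = 94.4 / 19 = 4.968 kip/in (vertical).
Torsion M = P·e = 94.4 × 5.5 = 519.2 kip·in.
Critical point at (x, y) = (3.25, 4.75) from centroid. f_tx = M·y/J = 7.178 kip/in; f_ty = M·x/J = 4.911 kip/in.
Resultant f_max = √[f_tx² + (f_v + f_ty)²] = √[7.178² + (4.968 + 4.911)²] = 12.21 kip/in.
Capacity per unit length: φr_n = 0.75 × 0.6 × 100 × (0.707 × 0.3125) = 9.942 kip/in.
12.21 > 9.942 → NOT adequate.

f_max ≈ 12.2 kip/in; NOT adequate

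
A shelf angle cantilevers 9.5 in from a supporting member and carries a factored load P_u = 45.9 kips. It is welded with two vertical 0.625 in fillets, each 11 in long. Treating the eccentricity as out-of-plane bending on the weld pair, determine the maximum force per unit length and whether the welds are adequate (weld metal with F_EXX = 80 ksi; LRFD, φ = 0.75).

L_w = 2 × 11 = 22 in; section modulus (unit throat) S = 2 × L²/6 = 40.33 in².
Direct shear f_v = P/L_w = 45.9/22 = 2.086 kip/in.
Moment M = P × e = 45.9 × 9.5 = 436.05 kip·in; bending f_b = M/S = 10.81 kip/in.
f_max = √(f_v² + f_b²) = √(2.086² + 10.81²) = 11.01 kip/in.
φr_n = 0.75 × 0.6 × 80 × (0.707 × 0.625) = 15.91 kip/in → adequate.

f_max ≈ 11 kip/in; adequate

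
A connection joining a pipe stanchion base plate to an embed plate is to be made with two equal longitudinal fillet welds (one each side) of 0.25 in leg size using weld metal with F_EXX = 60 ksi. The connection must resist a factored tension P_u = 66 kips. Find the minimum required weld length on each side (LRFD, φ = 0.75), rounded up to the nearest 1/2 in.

Throat t_e = 0.707 × 0.25 = 0.1767 in.
φr_n = 0.75 × 0.6 × 60 × 0.1767 = 4.772 kips/in.
L_req = P_u / φr_n = 66 / 4.772 = 13.83 in total.
Per side: 13.83 / 2 = 6.915 in.
Round up → use L = 7 in on each side.

L = 7 in on each side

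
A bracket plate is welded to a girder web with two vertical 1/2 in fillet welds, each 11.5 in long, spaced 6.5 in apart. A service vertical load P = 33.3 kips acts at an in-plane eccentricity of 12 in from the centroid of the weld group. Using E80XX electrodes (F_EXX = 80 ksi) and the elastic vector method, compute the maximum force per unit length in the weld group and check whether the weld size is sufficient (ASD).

f_max ≈ 6.16 kip/in; adequate

Total weld length L_w = 23 in. Treat welds as unit-width lines.
Polar moment about centroid: J = 2[d³/12 + d(b/2)²] = 2[11.5³/12 + 11.5×3.25²] = 496.4 in³.
Direct shear f_v = P/L_w = 33.3 / 23 = 1.448 kip/in (vertical).
Torsion M = P·e = 33.3 × 12 = 399.6 kip·in.
Critical point at (x, y) = (3.25, 5.75) from centroid. f_tx = M·y/J = 4.629 kip/in; f_ty = M·x/J = 2.616 kip/in.
Resultant f_max = √[f_tx² + (f_v + f_ty)²] = √[4.629² + (1.448 + 2.616)²] = 6.16 kip/in.
Capacity per unit length: r_n/Ω = (1/2.0) × 0.6 × 80 × (0.707 × 0.5) = 8.484 kip/in.
6.16 ≤ 8.484 → adequate.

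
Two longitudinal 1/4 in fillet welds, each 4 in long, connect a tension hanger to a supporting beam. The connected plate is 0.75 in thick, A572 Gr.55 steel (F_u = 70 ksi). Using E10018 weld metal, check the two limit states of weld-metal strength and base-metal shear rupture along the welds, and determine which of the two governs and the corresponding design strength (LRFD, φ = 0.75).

E100XX → F_EXX = 100 ksi.
t_e = 0.707 × 0.25 = 0.1767 in; L = 8 in.
Weld metal: φR_n = 0.75 × 0.6 × 100 × 0.1767 × 8 = 63.63 kip.
Base metal (shear rupture): φR_n = 0.75 × 0.6 × 70 × 0.75 × 8 = 189 kip.
Governing: weld metal.

φR_n ≈ 63.6 kip (weld metal governs)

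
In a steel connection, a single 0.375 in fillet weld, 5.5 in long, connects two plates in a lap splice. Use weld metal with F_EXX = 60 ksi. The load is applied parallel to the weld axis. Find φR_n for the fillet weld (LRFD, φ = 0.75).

φR_n ≈ 39.4 kip

Effective throat t_e = 0.707 × 0.375 = 0.2651 in.
Total length L = 5.5 in; A_we = 0.2651 × 5.5 = 1.458 in².
F_nw = 0.6 F_EXX = 0.6 × 60 = 36 ksi.
φR_n = 0.75 × 36 × 1.458 = 39.37 kip.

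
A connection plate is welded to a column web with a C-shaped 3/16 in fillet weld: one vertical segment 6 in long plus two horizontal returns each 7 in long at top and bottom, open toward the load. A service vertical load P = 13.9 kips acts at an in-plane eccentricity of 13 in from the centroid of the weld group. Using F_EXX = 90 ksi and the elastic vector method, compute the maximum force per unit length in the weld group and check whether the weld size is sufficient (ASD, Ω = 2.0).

Total weld length L_w = 20 in. Treat welds as unit-width lines.
Centroid: x̄ = 2×7×3.5 / 20 = 2.45 in from the vertical weld.
Polar moment about centroid: J = I_x + I_y = [6³/12 + 2×7×3²] + [6×2.45² + 2(7³/12 + 7×1.05²)] = 252.6 in³.
Direct shear f_v = P/L_w = 13.9 / 20 = 0.695 kip/in (vertical).
Torsion M = P·e = 13.9 × 13 = 180.7 kip·in.
Critical point at (x, y) = (4.55, 3) from centroid. f_tx = M·y/J = 2.146 kip/in; f_ty = M·x/J = 3.255 kip/in.
Resultant f_max = √[f_tx² + (f_v + f_ty)²] = √[2.146² + (0.695 + 3.255)²] = 4.495 kip/in.
Capacity per unit length: r_n/Ω = (1/2.0) × 0.6 × 90 × (0.707 × 0.1875) = 3.579 kip/in.
4.495 > 3.579 → NOT adequate.

f_max ≈ 4.49 kip/in; NOT adequate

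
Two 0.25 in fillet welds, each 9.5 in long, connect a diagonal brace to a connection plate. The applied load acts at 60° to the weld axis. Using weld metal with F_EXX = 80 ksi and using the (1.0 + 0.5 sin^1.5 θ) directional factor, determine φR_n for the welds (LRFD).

φR_n ≈ 170 kip

t_e = 0.707 × 0.25 = 0.1767 in; A_we = 0.1767 × 19 = 3.358 in².
Directional factor: 1.0 + 0.5 sin^1.5(60°) = 1.403.
F_nw = 0.6 × 80 × 1.403 = 67.34 ksi.
φR_n = 0.75 × 67.34 × 3.358 = 169.6 kip.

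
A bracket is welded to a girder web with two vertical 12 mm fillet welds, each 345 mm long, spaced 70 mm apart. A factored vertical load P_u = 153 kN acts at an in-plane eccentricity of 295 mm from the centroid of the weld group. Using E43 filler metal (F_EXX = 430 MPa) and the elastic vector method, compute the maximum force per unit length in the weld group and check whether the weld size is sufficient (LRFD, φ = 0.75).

Total weld length L_w = 690 mm. Treat welds as unit-width lines.
Polar moment about centroid: J = 2[d³/12 + d(b/2)²] = 2[345³/12 + 345×35²] = 7689000 mm³.
Direct shear f_v = P/L_w = 153×10³ / 690 = 221.7 N/mm (vertical).
Torsion M = P·e = 153×10³ × 295 = 45135000 N·mm.
Critical point at (x, y) = (35, 172.5) from centroid. f_tx = M·y/J = 1013 N/mm; f_ty = M·x/J = 205.4 N/mm.
Resultant f_max = √[f_tx² + (f_v + f_ty)²] = √[1013² + (221.7 + 205.4)²] = 1099 N/mm.
Capacity per unit length: φr_n = 0.75 × 0.6 × 430 × (0.707 × 12) = 1642 N/mm.
1099 ≤ 1642 → adequate.

f_max ≈ 1100 N/mm; adequate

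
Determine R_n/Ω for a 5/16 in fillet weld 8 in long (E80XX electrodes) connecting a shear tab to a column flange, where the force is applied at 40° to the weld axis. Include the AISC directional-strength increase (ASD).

E80XX → F_EXX = 80 ksi.
t_e = 0.707 × 0.3125 = 0.2209 in; A_we = 0.2209 × 8 = 1.767 in².
Directional factor: 1.0 + 0.5 sin^1.5(40°) = 1.258.
F_nw = 0.6 × 80 × 1.258 = 60.37 ksi.
R_n/Ω = (60.37 × 1.767) / 2.0 = 53.35 kip.

R_n/Ω ≈ 53.4 kip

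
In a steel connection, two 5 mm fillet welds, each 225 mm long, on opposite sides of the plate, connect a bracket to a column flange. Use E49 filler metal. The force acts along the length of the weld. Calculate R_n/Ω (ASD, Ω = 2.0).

E49XX → F_EXX = 490 MPa.
Effective throat t_e = 0.707 × 5 = 3.535 mm.
Total length L = 450 mm; A_we = 3.535 × 450 = 1591 mm².
F_nw = 0.6 F_EXX = 0.6 × 490 = 294 MPa.
R_n = 294 × 1591 × 10⁻³ = 467.7 kN; R_n/Ω = 467.7/2.0 = 233.8 kN.

R_n/Ω ≈ 234 kN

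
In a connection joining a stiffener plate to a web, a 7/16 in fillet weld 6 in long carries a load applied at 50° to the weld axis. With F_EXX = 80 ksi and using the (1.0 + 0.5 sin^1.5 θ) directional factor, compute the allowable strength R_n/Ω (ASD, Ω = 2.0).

R_n/Ω ≈ 59.5 kips

t_e = 0.707 × 0.4375 = 0.3093 in; A_we = 0.3093 × 6 = 1.856 in².
Directional factor: 1.0 + 0.5 sin^1.5(50°) = 1.335.
F_nw = 0.6 × 80 × 1.335 = 64.09 ksi.
R_n/Ω = (64.09 × 1.856) / 2.0 = 59.47 kips.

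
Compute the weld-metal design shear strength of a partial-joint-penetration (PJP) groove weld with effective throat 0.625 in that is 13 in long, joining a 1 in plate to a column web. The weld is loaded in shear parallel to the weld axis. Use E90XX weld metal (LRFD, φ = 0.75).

E90XX → F_EXX = 90 ksi.
Effective throat (given) t_e = 0.625 in.
A_we = 0.625 × 13 = 8.125 in².
F_nw = 0.6 F_EXX = 54 ksi.
φR_n = 0.75 × 54 × 8.125 = 329.1 kips.

φR_n ≈ 329 kips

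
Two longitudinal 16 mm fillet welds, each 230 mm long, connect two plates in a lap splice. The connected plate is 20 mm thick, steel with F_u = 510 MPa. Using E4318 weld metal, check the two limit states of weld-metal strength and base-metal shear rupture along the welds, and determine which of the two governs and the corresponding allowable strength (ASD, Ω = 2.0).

E43XX → F_EXX = 430 MPa.
t_e = 0.707 × 16 = 11.31 mm; L = 460 mm.
Weld metal: R_n/Ω = (1/2.0) × 0.6 × 430 × 11.31 × 460 × 10⁻³ = 671.3 kN.
Base metal (shear rupture): R_n/Ω = (1/2.0) × 0.6 × 510 × 20 × 460 × 10⁻³ = 1408 kN.
Governing: weld metal.

R_n/Ω ≈ 671 kN (weld metal governs)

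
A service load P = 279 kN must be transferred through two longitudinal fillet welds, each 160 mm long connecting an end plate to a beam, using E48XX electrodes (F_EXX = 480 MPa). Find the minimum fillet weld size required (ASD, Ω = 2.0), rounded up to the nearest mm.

w = 9 mm

Total weld length L = 320 mm.
Required throat t_e = P × Ω / (0.6 F_EXX × L) = 279 × 2.0 / (0.6 × 480 × 320 × 10⁻³) = 6.055 mm.
Required leg w = t_e / 0.707 = 8.564 mm → use 9 mm.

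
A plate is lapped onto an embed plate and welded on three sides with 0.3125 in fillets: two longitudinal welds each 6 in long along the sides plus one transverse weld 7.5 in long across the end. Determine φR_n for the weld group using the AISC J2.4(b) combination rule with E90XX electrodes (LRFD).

E90XX → F_EXX = 90 ksi.
t_e = 0.707 × 0.3125 = 0.2209 in.
R_nwl = 0.6 × 90 × 0.2209 × 12 = 143.2 kips (longitudinal, 2 welds).
R_nwt = 0.6 × 90 × 0.2209 × 7.5 = 89.48 kips (transverse, base value).
(i) R_nwl + R_nwt = 232.6 kips; (ii) 0.85 R_nwl + 1.5 R_nwt = 255.9 kips.
R_n = max = 255.9 kips [governs: (ii)]; φR_n = 191.9 kips.

φR_n ≈ 192 kips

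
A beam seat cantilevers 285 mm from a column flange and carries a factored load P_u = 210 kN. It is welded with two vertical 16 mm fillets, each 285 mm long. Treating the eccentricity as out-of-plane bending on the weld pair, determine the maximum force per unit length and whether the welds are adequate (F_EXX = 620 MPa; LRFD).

L_w = 2 × 285 = 570 mm; section modulus (unit throat) S = 2 × L²/6 = 27080 mm².
Direct shear f_v = P/L_w = 210×10³/570 = 368.4 N/mm.
Moment M = P × e = 210×10³ × 285 = 59850000 N·mm; bending f_b = M/S = 2211 N/mm.
f_max = √(f_v² + f_b²) = √(368.4² + 2211²) = 2241 N/mm.
φr_n = 0.75 × 0.6 × 620 × (0.707 × 16) = 3156 N/mm → adequate.

f_max ≈ 2240 N/mm; adequate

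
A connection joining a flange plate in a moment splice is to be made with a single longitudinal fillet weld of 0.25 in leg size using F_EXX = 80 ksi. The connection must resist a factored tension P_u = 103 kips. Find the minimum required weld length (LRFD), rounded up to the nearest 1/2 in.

Throat t_e = 0.707 × 0.25 = 0.1767 in.
φr_n = 0.75 × 0.6 × 80 × 0.1767 = 6.363 kips/in.
L_req = P_u / φr_n = 103 / 6.363 = 16.19 in total.
Round up → use L = 16.5 in.

L = 16.5 in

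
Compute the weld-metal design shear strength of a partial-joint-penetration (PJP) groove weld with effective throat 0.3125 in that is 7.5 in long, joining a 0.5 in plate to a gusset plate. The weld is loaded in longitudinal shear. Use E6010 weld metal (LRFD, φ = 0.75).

φR_n ≈ 63.3 kip

E60XX → F_EXX = 60 ksi.
Effective throat (given) t_e = 0.3125 in.
A_we = 0.3125 × 7.5 = 2.344 in².
F_nw = 0.6 F_EXX = 36 ksi.
φR_n = 0.75 × 36 × 2.344 = 63.28 kip.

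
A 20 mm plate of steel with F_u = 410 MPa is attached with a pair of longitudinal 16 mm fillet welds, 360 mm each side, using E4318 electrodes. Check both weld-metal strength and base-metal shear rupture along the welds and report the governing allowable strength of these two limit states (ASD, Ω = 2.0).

R_n/Ω ≈ 1050 kN (weld metal governs)

E43XX → F_EXX = 430 MPa.
t_e = 0.707 × 16 = 11.31 mm; L = 720 mm.
Weld metal: R_n/Ω = (1/2.0) × 0.6 × 430 × 11.31 × 720 × 10⁻³ = 1051 kN.
Base metal (shear rupture): R_n/Ω = (1/2.0) × 0.6 × 410 × 20 × 720 × 10⁻³ = 1771 kN.
Governing: weld metal.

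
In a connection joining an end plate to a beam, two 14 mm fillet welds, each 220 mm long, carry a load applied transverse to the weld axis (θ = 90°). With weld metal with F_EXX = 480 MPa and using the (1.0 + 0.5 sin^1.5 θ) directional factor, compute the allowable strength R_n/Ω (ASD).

t_e = 0.707 × 14 = 9.898 mm; A_we = 9.898 × 440 = 4355 mm².
Directional factor: 1.0 + 0.5 sin^1.5(90°) = 1.5.
F_nw = 0.6 × 480 × 1.5 = 432 MPa.
R_n/Ω = (432 × 4355) / 2.0 × 10⁻³ = 940.7 kN.

R_n/Ω ≈ 941 kN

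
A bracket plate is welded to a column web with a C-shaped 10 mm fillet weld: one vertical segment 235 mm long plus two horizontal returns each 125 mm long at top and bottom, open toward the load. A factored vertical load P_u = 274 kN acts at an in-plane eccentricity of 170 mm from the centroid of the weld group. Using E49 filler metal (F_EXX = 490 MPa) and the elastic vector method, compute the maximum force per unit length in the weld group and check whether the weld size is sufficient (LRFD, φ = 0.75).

Total weld length L_w = 485 mm. Treat welds as unit-width lines.
Centroid: x̄ = 2×125×62.5 / 485 = 32.22 mm from the vertical weld.
Polar moment about centroid: J = I_x + I_y = [235³/12 + 2×125×117.5²] + [235×32.22² + 2(125³/12 + 125×30.28²)] = 5332000 mm³.
Direct shear f_v = P/L_w = 274×10³ / 485 = 564.9 N/mm (vertical).
Torsion M = P·e = 274×10³ × 170 = 46580000 N·mm.
Critical point at (x, y) = (92.78, 117.5) from centroid. f_tx = M·y/J = 1027 N/mm; f_ty = M·x/J = 810.6 N/mm.
Resultant f_max = √[f_tx² + (f_v + f_ty)²] = √[1027² + (564.9 + 810.6)²] = 1716 N/mm.
Capacity per unit length: φr_n = 0.75 × 0.6 × 490 × (0.707 × 10) = 1559 N/mm.
1716 > 1559 → NOT adequate.

f_max ≈ 1720 N/mm; NOT adequate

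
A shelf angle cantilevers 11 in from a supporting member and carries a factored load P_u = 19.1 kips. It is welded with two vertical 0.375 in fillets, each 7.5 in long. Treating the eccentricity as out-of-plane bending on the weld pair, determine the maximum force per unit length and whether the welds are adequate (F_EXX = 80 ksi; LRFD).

L_w = 2 × 7.5 = 15 in; section modulus (unit throat) S = 2 × L²/6 = 18.75 in².
Direct shear f_v = P/L_w = 19.1/15 = 1.273 kip/in.
Moment M = P × e = 19.1 × 11 = 210.1 kip·in; bending f_b = M/S = 11.21 kip/in.
f_max = √(f_v² + f_b²) = √(1.273² + 11.21²) = 11.28 kip/in.
φr_n = 0.75 × 0.6 × 80 × (0.707 × 0.375) = 9.544 kip/in → NOT adequate.

f_max ≈ 11.3 kip/in; NOT adequate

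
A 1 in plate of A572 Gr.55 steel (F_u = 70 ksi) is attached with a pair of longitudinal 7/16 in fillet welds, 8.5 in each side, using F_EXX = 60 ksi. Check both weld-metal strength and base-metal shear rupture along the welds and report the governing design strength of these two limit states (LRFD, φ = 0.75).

t_e = 0.707 × 0.4375 = 0.3093 in; L = 17 in.
Weld metal: φR_n = 0.75 × 0.6 × 60 × 0.3093 × 17 = 142 kips.
Base metal (shear rupture): φR_n = 0.75 × 0.6 × 70 × 1 × 17 = 535.5 kips.
Governing: weld metal.

φR_n ≈ 142 kips (weld metal governs)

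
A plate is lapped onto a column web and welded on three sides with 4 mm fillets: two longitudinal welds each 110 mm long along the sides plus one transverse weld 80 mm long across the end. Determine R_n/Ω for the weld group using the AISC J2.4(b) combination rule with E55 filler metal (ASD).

E55XX → F_EXX = 550 MPa.
t_e = 0.707 × 4 = 2.828 mm.
R_nwl = 0.6 × 550 × 2.828 × 220 × 10⁻³ = 205.3 kN (longitudinal, 2 welds).
R_nwt = 0.6 × 550 × 2.828 × 80 × 10⁻³ = 74.66 kN (transverse, base value).
(i) R_nwl + R_nwt = 280 kN; (ii) 0.85 R_nwl + 1.5 R_nwt = 286.5 kN.
R_n = max = 286.5 kN [governs: (ii)]; R_n/Ω = 143.3 kN.

R_n/Ω ≈ 143 kN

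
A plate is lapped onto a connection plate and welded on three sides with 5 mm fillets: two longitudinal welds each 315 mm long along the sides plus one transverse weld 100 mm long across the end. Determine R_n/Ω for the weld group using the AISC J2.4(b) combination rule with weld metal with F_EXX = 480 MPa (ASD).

t_e = 0.707 × 5 = 3.535 mm.
R_nwl = 0.6 × 480 × 3.535 × 630 × 10⁻³ = 641.4 kN (longitudinal, 2 welds).
R_nwt = 0.6 × 480 × 3.535 × 100 × 10⁻³ = 101.8 kN (transverse, base value).
(i) R_nwl + R_nwt = 743.2 kN; (ii) 0.85 R_nwl + 1.5 R_nwt = 697.9 kN.
R_n = max = 743.2 kN [governs: (i)]; R_n/Ω = 371.6 kN.

R_n/Ω ≈ 372 kN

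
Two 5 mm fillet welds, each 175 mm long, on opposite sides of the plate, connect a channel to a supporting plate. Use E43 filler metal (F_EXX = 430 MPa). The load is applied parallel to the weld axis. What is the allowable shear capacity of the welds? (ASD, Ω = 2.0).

Effective throat t_e = 0.707 × 5 = 3.535 mm.
Total length L = 350 mm; A_we = 3.535 × 350 = 1237 mm².
F_nw = 0.6 F_EXX = 0.6 × 430 = 258 MPa.
R_n = 258 × 1237 × 10⁻³ = 319.2 kN; R_n/Ω = 319.2/2.0 = 159.6 kN.

R_n/Ω ≈ 160 kN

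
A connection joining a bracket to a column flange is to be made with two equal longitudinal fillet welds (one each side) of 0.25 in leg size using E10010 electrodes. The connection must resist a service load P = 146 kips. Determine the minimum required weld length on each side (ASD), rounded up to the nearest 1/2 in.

L = 14 in on each side

E100XX → F_EXX = 100 ksi.
Throat t_e = 0.707 × 0.25 = 0.1767 in.
r_n/Ω = (0.6 × 100 × 0.1767) / 2.0 = 5.302 kip/in.
L_req = P / (r_n/Ω) = 146 / 5.302 = 27.53 in total.
Per side: 27.53 / 2 = 13.77 in.
Round up → use L = 14 in on each side.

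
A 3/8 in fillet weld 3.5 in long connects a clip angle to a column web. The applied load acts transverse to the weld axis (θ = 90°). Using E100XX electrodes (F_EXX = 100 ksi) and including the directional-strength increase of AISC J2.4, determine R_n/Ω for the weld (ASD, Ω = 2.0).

R_n/Ω ≈ 41.8 kips

t_e = 0.707 × 0.375 = 0.2651 in; A_we = 0.2651 × 3.5 = 0.9279 in².
Directional factor: 1.0 + 0.5 sin^1.5(90°) = 1.5.
F_nw = 0.6 × 100 × 1.5 = 90 ksi.
R_n/Ω = (90 × 0.9279) / 2.0 = 41.76 kips.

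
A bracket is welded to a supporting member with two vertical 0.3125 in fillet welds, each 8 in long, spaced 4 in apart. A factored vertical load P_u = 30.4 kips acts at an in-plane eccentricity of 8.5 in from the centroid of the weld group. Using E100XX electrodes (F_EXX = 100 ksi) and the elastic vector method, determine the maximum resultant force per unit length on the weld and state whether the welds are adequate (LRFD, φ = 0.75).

Total weld length L_w = 16 in. Treat welds as unit-width lines.
Polar moment about centroid: J = 2[d³/12 + d(b/2)²] = 2[8³/12 + 8×2²] = 149.3 in³.
Direct shear f_v = P/L_w = 30.4 / 16 = 1.9 kip/in (vertical).
Torsion M = P·e = 30.4 × 8.5 = 258.4 kip·in.
Critical point at (x, y) = (2, 4) from centroid. f_tx = M·y/J = 6.921 kip/in; f_ty = M·x/J = 3.461 kip/in.
Resultant f_max = √[f_tx² + (f_v + f_ty)²] = √[6.921² + (1.9 + 3.461)²] = 8.755 kip/in.
Capacity per unit length: φr_n = 0.75 × 0.6 × 100 × (0.707 × 0.3125) = 9.942 kip/in.
8.755 ≤ 9.942 → adequate.

f_max ≈ 8.75 kip/in; adequate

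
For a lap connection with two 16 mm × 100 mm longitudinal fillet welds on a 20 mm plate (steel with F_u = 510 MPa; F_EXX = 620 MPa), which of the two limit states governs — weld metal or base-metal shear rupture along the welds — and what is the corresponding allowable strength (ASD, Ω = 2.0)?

R_n/Ω ≈ 421 kN (weld metal governs)

t_e = 0.707 × 16 = 11.31 mm; L = 200 mm.
Weld metal: R_n/Ω = (1/2.0) × 0.6 × 620 × 11.31 × 200 × 10⁻³ = 420.8 kN.
Base metal (shear rupture): R_n/Ω = (1/2.0) × 0.6 × 510 × 20 × 200 × 10⁻³ = 612 kN.
Governing: weld metal.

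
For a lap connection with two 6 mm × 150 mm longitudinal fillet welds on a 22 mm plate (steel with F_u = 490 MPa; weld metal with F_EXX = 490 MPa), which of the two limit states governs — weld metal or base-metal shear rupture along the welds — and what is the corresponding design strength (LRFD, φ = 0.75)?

t_e = 0.707 × 6 = 4.242 mm; L = 300 mm.
Weld metal: φR_n = 0.75 × 0.6 × 490 × 4.242 × 300 × 10⁻³ = 280.6 kN.
Base metal (shear rupture): φR_n = 0.75 × 0.6 × 490 × 22 × 300 × 10⁻³ = 1455 kN.
Governing: weld metal.

φR_n ≈ 281 kN (weld metal governs)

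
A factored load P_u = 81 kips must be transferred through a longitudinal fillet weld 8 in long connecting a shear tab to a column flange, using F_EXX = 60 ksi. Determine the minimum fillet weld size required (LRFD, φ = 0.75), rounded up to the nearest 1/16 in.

Total weld length L = 8 in.
Required throat t_e = P_u / (φ × 0.6 F_EXX × L) = 81 / (0.75 × 0.6 × 60 × 8) = 0.375 in.
Required leg w = t_e / 0.707 = 0.5304 in → use 9/16 in.

w = 9/16 in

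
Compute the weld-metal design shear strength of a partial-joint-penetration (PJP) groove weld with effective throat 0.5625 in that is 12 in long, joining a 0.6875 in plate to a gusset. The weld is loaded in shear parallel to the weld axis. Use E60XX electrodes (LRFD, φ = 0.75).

φR_n ≈ 182 kip

E60XX → F_EXX = 60 ksi.
Effective throat (given) t_e = 0.5625 in.
A_we = 0.5625 × 12 = 6.75 in².
F_nw = 0.6 F_EXX = 36 ksi.
φR_n = 0.75 × 36 × 6.75 = 182.2 kip.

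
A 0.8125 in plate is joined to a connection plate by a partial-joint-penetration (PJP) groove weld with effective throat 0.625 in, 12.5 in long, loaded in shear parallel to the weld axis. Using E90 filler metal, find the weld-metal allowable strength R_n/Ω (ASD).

R_n/Ω ≈ 211 kips

E90XX → F_EXX = 90 ksi.
Effective throat (given) t_e = 0.625 in.
A_we = 0.625 × 12.5 = 7.812 in².
F_nw = 0.6 F_EXX = 54 ksi.
R_n/Ω = (54 × 7.812) / 2.0 = 210.9 kips.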